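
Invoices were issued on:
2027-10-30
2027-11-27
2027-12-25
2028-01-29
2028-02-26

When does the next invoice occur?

All Saturdays; the gaps (28, 28, 35, 28) vary with month length.
This is the last Saturday of each month.
Last Saturday of March 2028: 2028-03-25.

2028-03-25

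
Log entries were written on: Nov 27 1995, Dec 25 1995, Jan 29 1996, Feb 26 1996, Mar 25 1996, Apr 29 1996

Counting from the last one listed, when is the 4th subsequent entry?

These are Mondays with 28, 35, 28, 28, 35-day gaps.
Each is the final Monday of its month — Jan 29 1996 is past the 28th, so '4th Monday' doesn't fit.
May 1996 ends with Monday May 27 1996.
Last Monday of June 1996: Jun 24 1996.
Last Monday of July 1996: Jul 29 1996.
August 1996 ends with Monday Aug 26 1996.

Aug 26 1996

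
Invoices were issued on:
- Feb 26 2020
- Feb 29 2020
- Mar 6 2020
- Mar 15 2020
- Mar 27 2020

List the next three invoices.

The spacing grows by 3 each time: 3, 6, 9, 12 days.
Next gap: 15 days. Mar 27 2020 + 15 days = Apr 11 2020.
Next gap: 18 days. Apr 11 2020 + 18 days = Apr 29 2020.
Next gap: 21 days. Apr 29 2020 + 21 days = May 20 2020.

Apr 11 2020, Apr 29 2020, May 20 2020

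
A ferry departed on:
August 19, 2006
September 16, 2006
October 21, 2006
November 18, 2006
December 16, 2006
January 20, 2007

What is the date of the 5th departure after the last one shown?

These are Saturdays at 28- or 35-day spacing (28, 35, 28, 28, 35).
The pattern: 3rd Saturday of the month.
February 2007 — 3rd Saturday is February 17, 2007.
3rd Saturday of March 2007: March 17, 2007.
April 2007 — 3rd Saturday is April 21, 2007.
3rd Saturday of May 2007: May 19, 2007.
June 2007 — 3rd Saturday is June 16, 2007.

June 16, 2007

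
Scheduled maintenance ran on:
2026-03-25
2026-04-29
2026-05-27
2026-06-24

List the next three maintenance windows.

2026-07-29, 2026-08-26, 2026-09-30

These are Wednesdays with 35, 28, 28-day gaps.
Each is the final Wednesday of its month — 2026-04-29 is past the 28th, so '4th Wednesday' doesn't fit.
July 2026 ends with Wednesday 2026-07-29.
Last Wednesday of August 2026: 2026-08-26.
September 2026 ends with Wednesday 2026-09-30.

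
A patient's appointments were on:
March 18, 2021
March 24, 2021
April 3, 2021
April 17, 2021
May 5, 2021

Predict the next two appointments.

May 27, 2021; June 22, 2021

The spacing grows by 4 each time: 6, 10, 14, 18 days.
Next gap: 22 days. May 5, 2021 + 22 days = May 27, 2021.
Next gap: 26 days. May 27, 2021 + 26 days = June 22, 2021.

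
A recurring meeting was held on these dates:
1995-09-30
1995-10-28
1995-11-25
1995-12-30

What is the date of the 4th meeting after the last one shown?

1996-04-27

These are Saturdays with 28, 28, 35-day gaps.
Each is the final Saturday of its month — 1995-09-30 is past the 28th, so '4th Saturday' doesn't fit.
Last Saturday of January 1996: 1996-01-27.
Last Saturday of February 1996: 1996-02-24.
March 1996 ends with Saturday 1996-03-30.
Last Saturday of April 1996: 1996-04-27.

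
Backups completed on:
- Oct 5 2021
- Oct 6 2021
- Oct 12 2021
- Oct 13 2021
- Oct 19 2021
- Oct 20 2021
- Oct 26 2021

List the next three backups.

Oct 27 2021, Nov 2 2021, Nov 3 2021

The gap pattern 1, 6, 1, 6, 1, 6 repeats every 2 events.
These are the Tuesdays and Wednesdays of each week.
The following Wednesday is Oct 27 2021.
The following Tuesday is Nov 2 2021.
Next Wednesday: Nov 3 2021.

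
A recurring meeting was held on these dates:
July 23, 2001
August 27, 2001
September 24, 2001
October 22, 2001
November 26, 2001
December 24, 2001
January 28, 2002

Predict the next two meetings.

February 25, 2002; March 25, 2002

These are Mondays at 28- or 35-day spacing (35, 28, 28, 35, 28, 35).
The pattern: 4th Monday of the month.
4th Monday of February 2002: February 25, 2002.
March 2002 — 4th Monday is March 25, 2002.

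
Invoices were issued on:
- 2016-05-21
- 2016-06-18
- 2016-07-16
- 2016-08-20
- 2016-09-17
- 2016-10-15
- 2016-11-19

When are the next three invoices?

Gaps: 28, 28, 35, 28, 28, 35 days — a mix of 28 and 35. Every date is a Saturday.
Each is the 3rd Saturday of its month.
3rd Saturday of December 2016: 2016-12-17.
3rd Saturday of January 2017: 2017-01-21.
February 2017 — 3rd Saturday is 2017-02-18.

2016-12-17, 2017-01-21, 2017-02-18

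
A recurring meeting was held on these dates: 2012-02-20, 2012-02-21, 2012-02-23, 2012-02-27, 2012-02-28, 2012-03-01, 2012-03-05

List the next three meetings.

2012-03-06, 2012-03-08, 2012-03-12

Every event lands on a Monday or Tuesday or Thursday (gaps cycle 1, 2, 4, 1, 2, 4).
So the schedule is: every Monday, Tuesday and Thursday.
The following Tuesday is 2012-03-06.
The following Thursday is 2012-03-08.
Next Monday: 2012-03-12.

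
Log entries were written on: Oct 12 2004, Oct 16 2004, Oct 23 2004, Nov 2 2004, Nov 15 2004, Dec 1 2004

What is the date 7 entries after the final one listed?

Jun 15 2005

Gaps: 4, 7, 10, 13, 16 days — each gap is 3 larger than the previous one.
Next gap: 19 days. Dec 1 2004 + 19 days = Dec 20 2004.
Next gap: 22 days. Dec 20 2004 + 22 days = Jan 11 2005.
Next gap: 25 days. Jan 11 2005 + 25 days = Feb 5 2005.
Next gap: 28 days. Feb 5 2005 + 28 days = Mar 5 2005.
Next gap: 31 days. Mar 5 2005 + 31 days = Apr 5 2005.
Next gap: 34 days. Apr 5 2005 + 34 days = May 9 2005.
Next gap: 37 days. May 9 2005 + 37 days = Jun 15 2005.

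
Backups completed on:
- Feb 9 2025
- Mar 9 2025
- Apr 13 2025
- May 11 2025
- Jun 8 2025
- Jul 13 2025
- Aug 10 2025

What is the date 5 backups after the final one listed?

Jan 11 2026

These are Sundays at 28- or 35-day spacing (28, 35, 28, 28, 35, 28).
The pattern: 2nd Sunday of the month.
September 2025 — 2nd Sunday is Sep 14 2025.
October 2025 — 2nd Sunday is Oct 12 2025.
November 2025 — 2nd Sunday is Nov 9 2025.
December 2025 — 2nd Sunday is Dec 14 2025.
January 2026 — 2nd Sunday is Jan 11 2026.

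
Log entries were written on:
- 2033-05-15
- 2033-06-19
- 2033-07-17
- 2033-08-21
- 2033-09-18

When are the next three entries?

2033-10-16, 2033-11-20, 2033-12-18

Gaps: 35, 28, 35, 28 days — a mix of 28 and 35. Every date is a Sunday.
Each is the 3rd Sunday of its month.
3rd Sunday of October 2033: 2033-10-16.
November 2033 — 3rd Sunday is 2033-11-20.
December 2033 — 3rd Sunday is 2033-12-18.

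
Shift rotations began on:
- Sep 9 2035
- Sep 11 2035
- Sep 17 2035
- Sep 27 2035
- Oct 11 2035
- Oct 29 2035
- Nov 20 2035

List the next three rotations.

Gaps: 2, 6, 10, 14, 18, 22 days — each gap is 4 larger than the previous one.
Next gap: 26 days. Nov 20 2035 + 26 days = Dec 16 2035.
Next gap: 30 days. Dec 16 2035 + 30 days = Jan 15 2036.
Next gap: 34 days. Jan 15 2036 + 34 days = Feb 18 2036.

Dec 16 2035, Jan 15 2036, Feb 18 2036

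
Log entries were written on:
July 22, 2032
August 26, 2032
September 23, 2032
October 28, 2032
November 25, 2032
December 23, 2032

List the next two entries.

All dates are Thursdays, 35, 28, 35, 28, 28 days apart.
Specifically, the 4th Thursday of each month.
4th Thursday of January 2033: January 27, 2033.
4th Thursday of February 2033: February 24, 2033.

January 27, 2033; February 24, 2033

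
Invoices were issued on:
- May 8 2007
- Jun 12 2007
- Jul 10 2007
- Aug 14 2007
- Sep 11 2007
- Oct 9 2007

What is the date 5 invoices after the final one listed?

Mar 11 2008

These are Tuesdays at 28- or 35-day spacing (35, 28, 35, 28, 28).
The pattern: 2nd Tuesday of the month.
November 2007 — 2nd Tuesday is Nov 13 2007.
December 2007 — 2nd Tuesday is Dec 11 2007.
January 2008 — 2nd Tuesday is Jan 8 2008.
2nd Tuesday of February 2008: Feb 12 2008.
March 2008 — 2nd Tuesday is Mar 11 2008.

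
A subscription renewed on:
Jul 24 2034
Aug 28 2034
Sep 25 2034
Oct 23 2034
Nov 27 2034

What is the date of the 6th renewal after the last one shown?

May 28 2035

All dates are Mondays, 35, 28, 28, 35 days apart.
Specifically, the 4th Monday of each month.
December 2034 — 4th Monday is Dec 25 2034.
January 2035 — 4th Monday is Jan 22 2035.
4th Monday of February 2035: Feb 26 2035.
4th Monday of March 2035: Mar 26 2035.
4th Monday of April 2035: Apr 23 2035.
4th Monday of May 2035: May 28 2035.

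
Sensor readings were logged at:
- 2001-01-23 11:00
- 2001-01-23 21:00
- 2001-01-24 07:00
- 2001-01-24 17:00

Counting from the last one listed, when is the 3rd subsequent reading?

2001-01-25 23:00

Spacing: 10, 10, 10 h — constant 10 h.
2001-01-24 17:00 + 10 h = 2001-01-25 03:00.
2001-01-25 03:00 + 10 h = 2001-01-25 13:00.
2001-01-25 13:00 + 10 h = 2001-01-25 23:00.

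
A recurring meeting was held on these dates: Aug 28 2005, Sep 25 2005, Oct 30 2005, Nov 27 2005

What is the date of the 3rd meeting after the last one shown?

Feb 26 2006

These are Sundays with 28, 35, 28-day gaps.
Each is the final Sunday of its month — Oct 30 2005 is past the 28th, so '4th Sunday' doesn't fit.
Last Sunday of December 2005: Dec 25 2005.
Last Sunday of January 2006: Jan 29 2006.
Last Sunday of February 2006: Feb 26 2006.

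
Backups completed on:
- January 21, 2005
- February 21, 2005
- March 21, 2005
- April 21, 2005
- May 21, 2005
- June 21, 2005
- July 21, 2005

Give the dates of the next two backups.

August 21, 2005; September 21, 2005

The day-of-month is always 21 (31, 28, 31, 30, 31, 30 days between events).
So this recurs on the 21st of each month.
August 2005: August 21, 2005.
September 2005: September 21, 2005.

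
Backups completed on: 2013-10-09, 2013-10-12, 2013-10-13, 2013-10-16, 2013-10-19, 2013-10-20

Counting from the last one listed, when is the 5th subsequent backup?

2013-11-02

Every event lands on a Wednesday or Saturday or Sunday (gaps cycle 3, 1, 3, 3, 1).
So the schedule is: every Wednesday, Saturday and Sunday.
The following Wednesday is 2013-10-23.
Next Saturday: 2013-10-26.
The following Sunday is 2013-10-27.
The following Wednesday is 2013-10-30.
The following Saturday is 2013-11-02.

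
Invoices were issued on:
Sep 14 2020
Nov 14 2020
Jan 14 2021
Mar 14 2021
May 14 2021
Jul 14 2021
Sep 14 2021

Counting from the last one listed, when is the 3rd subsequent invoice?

Gaps: 61, 61, 59, 61, 61, 62 days — not constant. Every event is on the 14th of the month.
Pattern: the 14th of every 2 months.
November 2021: Nov 14 2021.
January 2022: Jan 14 2022.
Next: March 2022 → Mar 14 2022.

Mar 14 2022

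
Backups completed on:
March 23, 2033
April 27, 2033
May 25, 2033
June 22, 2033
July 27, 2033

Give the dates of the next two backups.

All dates are Wednesdays, 35, 28, 28, 35 days apart.
Specifically, the 4th Wednesday of each month.
4th Wednesday of August 2033: August 24, 2033.
4th Wednesday of September 2033: September 28, 2033.

August 24, 2033; September 28, 2033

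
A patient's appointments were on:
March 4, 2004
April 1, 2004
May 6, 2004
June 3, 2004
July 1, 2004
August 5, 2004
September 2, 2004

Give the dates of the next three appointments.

October 7, 2004; November 4, 2004; December 2, 2004

Gaps: 28, 35, 28, 28, 35, 28 days — a mix of 28 and 35. Every date is a Thursday.
Each is the 1st Thursday of its month.
1st Thursday of October 2004: October 7, 2004.
November 2004 — 1st Thursday is November 4, 2004.
December 2004 — 1st Thursday is December 2, 2004.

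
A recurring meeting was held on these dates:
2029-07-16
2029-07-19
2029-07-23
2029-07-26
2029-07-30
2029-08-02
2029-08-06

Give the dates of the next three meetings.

The gap pattern 3, 4, 3, 4, 3, 4 repeats every 2 events.
These are the Mondays and Thursdays of each week.
Next Thursday: 2029-08-09.
Next Monday: 2029-08-13.
Next Thursday: 2029-08-16.

2029-08-09, 2029-08-13, 2029-08-16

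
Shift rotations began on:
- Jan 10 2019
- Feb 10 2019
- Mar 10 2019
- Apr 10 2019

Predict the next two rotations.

May 10 2019, Jun 10 2019

Each date is the 10th; the gaps (31, 28, 31) track the month lengths.
The rule is the 10th of each month.
May 2019: May 10 2019.
Next: June 2019 → Jun 10 2019.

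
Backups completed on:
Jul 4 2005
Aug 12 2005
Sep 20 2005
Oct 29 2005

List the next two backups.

Dec 7 2005, Jan 15 2006

Every event comes 39 days after the last (39, 39, 39).
Oct 29 2005 + 39 days = Dec 7 2005.
Dec 7 2005 + 39 days = Jan 15 2006.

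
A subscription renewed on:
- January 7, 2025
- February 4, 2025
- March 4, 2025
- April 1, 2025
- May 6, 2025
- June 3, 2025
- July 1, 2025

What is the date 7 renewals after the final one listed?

These are Tuesdays at 28- or 35-day spacing (28, 28, 28, 35, 28, 28).
The pattern: 1st Tuesday of the month.
August 2025 — 1st Tuesday is August 5, 2025.
1st Tuesday of September 2025: September 2, 2025.
1st Tuesday of October 2025: October 7, 2025.
1st Tuesday of November 2025: November 4, 2025.
1st Tuesday of December 2025: December 2, 2025.
1st Tuesday of January 2026: January 6, 2026.
February 2026 — 1st Tuesday is February 3, 2026.

February 3, 2026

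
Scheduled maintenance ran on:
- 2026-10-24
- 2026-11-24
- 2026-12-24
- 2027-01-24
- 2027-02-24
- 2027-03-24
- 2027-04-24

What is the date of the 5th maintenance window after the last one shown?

2027-09-24

Each date is the 24th; the gaps (31, 30, 31, 31, 28, 31) track the month lengths.
The rule is the 24th of each month.
May 2027: 2027-05-24.
Next: June 2027 → 2027-06-24.
July 2027: 2027-07-24.
Next: August 2027 → 2027-08-24.
Next: September 2027 → 2027-09-24.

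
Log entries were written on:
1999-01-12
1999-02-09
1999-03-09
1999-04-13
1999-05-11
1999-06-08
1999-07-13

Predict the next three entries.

These are Tuesdays at 28- or 35-day spacing (28, 28, 35, 28, 28, 35).
The pattern: 2nd Tuesday of the month.
August 1999 — 2nd Tuesday is 1999-08-10.
September 1999 — 2nd Tuesday is 1999-09-14.
October 1999 — 2nd Tuesday is 1999-10-12.

1999-08-10, 1999-09-14, 1999-10-12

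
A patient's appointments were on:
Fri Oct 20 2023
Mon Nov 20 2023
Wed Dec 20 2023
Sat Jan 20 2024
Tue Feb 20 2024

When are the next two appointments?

The day-of-month is always 20 (31, 30, 31, 31 days between events).
So this recurs on the 20th of each month.
Next: March 2024 → Wed Mar 20 2024.
Next: April 2024 → Sat Apr 20 2024.

Wed Mar 20 2024, Sat Apr 20 2024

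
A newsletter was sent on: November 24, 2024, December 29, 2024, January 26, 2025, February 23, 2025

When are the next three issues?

Every date is a Sunday; gaps 35, 28, 28 days.
Each is the last Sunday of its month (at least one falls on the 29th or later, ruling out '4th Sunday').
Last Sunday of March 2025: March 30, 2025.
April 2025 ends with Sunday April 27, 2025.
May 2025 ends with Sunday May 25, 2025.

March 30, 2025; April 27, 2025; May 25, 2025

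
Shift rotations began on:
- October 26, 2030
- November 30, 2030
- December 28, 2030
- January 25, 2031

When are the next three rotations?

February 22, 2031; March 29, 2031; April 26, 2031

These are Saturdays with 35, 28, 28-day gaps.
Each is the final Saturday of its month — November 30, 2030 is past the 28th, so '4th Saturday' doesn't fit.
Last Saturday of February 2031: February 22, 2031.
Last Saturday of March 2031: March 29, 2031.
April 2031 ends with Saturday April 26, 2031.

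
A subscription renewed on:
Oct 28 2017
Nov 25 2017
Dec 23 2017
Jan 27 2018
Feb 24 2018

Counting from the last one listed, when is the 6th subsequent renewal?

Aug 25 2018

All dates are Saturdays, 28, 28, 35, 28 days apart.
Specifically, the 4th Saturday of each month.
4th Saturday of March 2018: Mar 24 2018.
4th Saturday of April 2018: Apr 28 2018.
May 2018 — 4th Saturday is May 26 2018.
June 2018 — 4th Saturday is Jun 23 2018.
4th Saturday of July 2018: Jul 28 2018.
August 2018 — 4th Saturday is Aug 25 2018.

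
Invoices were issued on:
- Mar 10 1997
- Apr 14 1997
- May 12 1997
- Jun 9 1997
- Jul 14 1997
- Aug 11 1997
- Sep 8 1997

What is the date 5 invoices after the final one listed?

Feb 9 1998

These are Mondays at 28- or 35-day spacing (35, 28, 28, 35, 28, 28).
The pattern: 2nd Monday of the month.
October 1997 — 2nd Monday is Oct 13 1997.
November 1997 — 2nd Monday is Nov 10 1997.
2nd Monday of December 1997: Dec 8 1997.
2nd Monday of January 1998: Jan 12 1998.
2nd Monday of February 1998: Feb 9 1998.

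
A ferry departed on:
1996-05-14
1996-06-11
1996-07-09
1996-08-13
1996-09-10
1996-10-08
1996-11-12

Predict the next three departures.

These are Tuesdays at 28- or 35-day spacing (28, 28, 35, 28, 28, 35).
The pattern: 2nd Tuesday of the month.
December 1996 — 2nd Tuesday is 1996-12-10.
2nd Tuesday of January 1997: 1997-01-14.
2nd Tuesday of February 1997: 1997-02-11.

1996-12-10, 1997-01-14, 1997-02-11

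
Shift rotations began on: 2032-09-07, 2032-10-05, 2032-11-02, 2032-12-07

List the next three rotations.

2033-01-04, 2033-02-01, 2033-03-01

Gaps: 28, 28, 35 days — a mix of 28 and 35. Every date is a Tuesday.
Each is the 1st Tuesday of its month.
1st Tuesday of January 2033: 2033-01-04.
1st Tuesday of February 2033: 2033-02-01.
March 2033 — 1st Tuesday is 2033-03-01.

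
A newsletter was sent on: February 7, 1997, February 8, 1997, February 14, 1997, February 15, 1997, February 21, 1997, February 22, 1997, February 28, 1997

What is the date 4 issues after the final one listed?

Gaps: 1, 6, 1, 6, 1, 6 days — not constant, but cyclic with period 2.
The events fall on every Friday and Saturday.
Next Saturday: March 1, 1997.
Next Friday: March 7, 1997.
Next Saturday: March 8, 1997.
Next Friday: March 14, 1997.

March 14, 1997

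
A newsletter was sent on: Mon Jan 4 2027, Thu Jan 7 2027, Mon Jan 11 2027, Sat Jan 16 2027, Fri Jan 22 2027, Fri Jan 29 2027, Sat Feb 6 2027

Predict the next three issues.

The spacing grows by 1 each time: 3, 4, 5, 6, 7, 8 days.
Next gap: 9 days. Sat Feb 6 2027 + 9 days = Mon Feb 15 2027.
Next gap: 10 days. Mon Feb 15 2027 + 10 days = Thu Feb 25 2027.
Next gap: 11 days. Thu Feb 25 2027 + 11 days = Mon Mar 8 2027.

Mon Feb 15 2027, Thu Feb 25 2027, Mon Mar 8 2027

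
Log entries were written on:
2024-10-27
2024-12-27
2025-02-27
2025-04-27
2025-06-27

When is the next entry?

2025-08-27

The day-of-month is always 27 (61, 62, 59, 61 days between events).
So this recurs on the 27th of every 2 months.
Next: August 2025 → 2025-08-27.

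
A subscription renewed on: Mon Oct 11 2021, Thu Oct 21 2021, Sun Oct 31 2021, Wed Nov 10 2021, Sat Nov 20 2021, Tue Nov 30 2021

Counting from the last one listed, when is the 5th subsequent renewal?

The spacing is 10, 10, 10, 10, 10 days — always 10 days.
Tue Nov 30 2021 + 10 days = Fri Dec 10 2021.
Fri Dec 10 2021 + 10 days = Mon Dec 20 2021.
Mon Dec 20 2021 + 10 days = Thu Dec 30 2021.
Thu Dec 30 2021 + 10 days = Sun Jan 9 2022.
Sun Jan 9 2022 + 10 days = Wed Jan 19 2022.

Wed Jan 19 2022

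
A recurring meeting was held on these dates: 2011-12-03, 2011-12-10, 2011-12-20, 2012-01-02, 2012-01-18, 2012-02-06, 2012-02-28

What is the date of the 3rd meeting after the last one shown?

The spacing grows by 3 each time: 7, 10, 13, 16, 19, 22 days.
Next gap: 25 days. 2012-02-28 + 25 days = 2012-03-24.
Next gap: 28 days. 2012-03-24 + 28 days = 2012-04-21.
Next gap: 31 days. 2012-04-21 + 31 days = 2012-05-22.

2012-05-22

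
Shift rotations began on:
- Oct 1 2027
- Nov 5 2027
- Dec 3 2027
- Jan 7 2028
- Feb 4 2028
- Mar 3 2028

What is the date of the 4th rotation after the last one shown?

Gaps: 35, 28, 35, 28, 28 days — a mix of 28 and 35. Every date is a Friday.
Each is the 1st Friday of its month.
April 2028 — 1st Friday is Apr 7 2028.
May 2028 — 1st Friday is May 5 2028.
June 2028 — 1st Friday is Jun 2 2028.
July 2028 — 1st Friday is Jul 7 2028.

Jul 7 2028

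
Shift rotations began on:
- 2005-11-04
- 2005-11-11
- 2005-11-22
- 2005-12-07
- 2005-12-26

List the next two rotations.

2006-01-18, 2006-02-14

The spacing grows by 4 each time: 7, 11, 15, 19 days.
Next gap: 23 days. 2005-12-26 + 23 days = 2006-01-18.
Next gap: 27 days. 2006-01-18 + 27 days = 2006-02-14.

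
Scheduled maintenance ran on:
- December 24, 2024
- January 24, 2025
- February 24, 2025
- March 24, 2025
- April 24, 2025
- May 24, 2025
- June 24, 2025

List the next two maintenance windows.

Each date is the 24th; the gaps (31, 31, 28, 31, 30, 31) track the month lengths.
The rule is the 24th of each month.
July 2025: July 24, 2025.
August 2025: August 24, 2025.

July 24, 2025; August 24, 2025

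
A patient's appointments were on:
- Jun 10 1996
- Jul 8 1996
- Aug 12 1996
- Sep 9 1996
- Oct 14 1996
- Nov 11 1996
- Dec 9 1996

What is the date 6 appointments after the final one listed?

These are Mondays at 28- or 35-day spacing (28, 35, 28, 35, 28, 28).
The pattern: 2nd Monday of the month.
2nd Monday of January 1997: Jan 13 1997.
2nd Monday of February 1997: Feb 10 1997.
March 1997 — 2nd Monday is Mar 10 1997.
2nd Monday of April 1997: Apr 14 1997.
May 1997 — 2nd Monday is May 12 1997.
2nd Monday of June 1997: Jun 9 1997.

Jun 9 1997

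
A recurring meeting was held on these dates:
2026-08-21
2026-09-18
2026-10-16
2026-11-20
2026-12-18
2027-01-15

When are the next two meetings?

Gaps: 28, 28, 35, 28, 28 days — a mix of 28 and 35. Every date is a Friday.
Each is the 3rd Friday of its month.
February 2027 — 3rd Friday is 2027-02-19.
March 2027 — 3rd Friday is 2027-03-19.

2027-02-19, 2027-03-19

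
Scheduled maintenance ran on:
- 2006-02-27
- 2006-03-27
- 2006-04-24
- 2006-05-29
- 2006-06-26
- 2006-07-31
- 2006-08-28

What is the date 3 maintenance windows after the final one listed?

2006-11-27

These are Mondays with 28, 28, 35, 28, 35, 28-day gaps.
Each is the final Monday of its month — 2006-05-29 is past the 28th, so '4th Monday' doesn't fit.
September 2006 ends with Monday 2006-09-25.
Last Monday of October 2006: 2006-10-30.
November 2006 ends with Monday 2006-11-27.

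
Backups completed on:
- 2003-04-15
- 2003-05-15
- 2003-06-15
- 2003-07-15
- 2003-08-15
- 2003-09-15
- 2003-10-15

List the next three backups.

2003-11-15, 2003-12-15, 2004-01-15

The day-of-month is always 15 (30, 31, 30, 31, 31, 30 days between events).
So this recurs on the 15th of each month.
November 2003: 2003-11-15.
Next: December 2003 → 2003-12-15.
January 2004: 2004-01-15.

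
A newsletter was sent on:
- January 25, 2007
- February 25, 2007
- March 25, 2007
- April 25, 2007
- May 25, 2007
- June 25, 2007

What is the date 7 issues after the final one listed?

January 25, 2008

Each date is the 25th; the gaps (31, 28, 31, 30, 31) track the month lengths.
The rule is the 25th of each month.
Next: July 2007 → July 25, 2007.
Next: August 2007 → August 25, 2007.
Next: September 2007 → September 25, 2007.
October 2007: October 25, 2007.
November 2007: November 25, 2007.
December 2007: December 25, 2007.
January 2008: January 25, 2008.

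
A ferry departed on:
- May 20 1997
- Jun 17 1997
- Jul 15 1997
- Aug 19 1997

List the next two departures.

Sep 16 1997, Oct 21 1997

These are Tuesdays at 28- or 35-day spacing (28, 28, 35).
The pattern: 3rd Tuesday of the month.
3rd Tuesday of September 1997: Sep 16 1997.
3rd Tuesday of October 1997: Oct 21 1997.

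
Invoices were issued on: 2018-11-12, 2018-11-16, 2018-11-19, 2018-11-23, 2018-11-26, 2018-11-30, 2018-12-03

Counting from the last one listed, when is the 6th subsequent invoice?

2018-12-24

Gaps: 4, 3, 4, 3, 4, 3 days — not constant, but cyclic with period 2.
The events fall on every Monday and Friday.
The following Friday is 2018-12-07.
Next Monday: 2018-12-10.
The following Friday is 2018-12-14.
Next Monday: 2018-12-17.
Next Friday: 2018-12-21.
The following Monday is 2018-12-24.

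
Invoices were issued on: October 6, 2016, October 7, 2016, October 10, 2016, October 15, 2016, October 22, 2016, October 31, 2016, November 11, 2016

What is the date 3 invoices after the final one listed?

December 26, 2016

The spacing grows by 2 each time: 1, 3, 5, 7, 9, 11 days.
Next gap: 13 days. November 11, 2016 + 13 days = November 24, 2016.
Next gap: 15 days. November 24, 2016 + 15 days = December 9, 2016.
Next gap: 17 days. December 9, 2016 + 17 days = December 26, 2016.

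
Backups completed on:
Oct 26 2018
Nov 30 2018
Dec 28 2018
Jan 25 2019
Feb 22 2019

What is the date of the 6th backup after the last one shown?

These are Fridays with 35, 28, 28, 28-day gaps.
Each is the final Friday of its month — Nov 30 2018 is past the 28th, so '4th Friday' doesn't fit.
Last Friday of March 2019: Mar 29 2019.
Last Friday of April 2019: Apr 26 2019.
Last Friday of May 2019: May 31 2019.
Last Friday of June 2019: Jun 28 2019.
July 2019 ends with Friday Jul 26 2019.
August 2019 ends with Friday Aug 30 2019.

Aug 30 2019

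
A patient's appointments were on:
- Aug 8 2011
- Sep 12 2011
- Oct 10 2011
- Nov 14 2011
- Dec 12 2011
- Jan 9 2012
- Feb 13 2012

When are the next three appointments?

Mar 12 2012, Apr 9 2012, May 14 2012

These are Mondays at 28- or 35-day spacing (35, 28, 35, 28, 28, 35).
The pattern: 2nd Monday of the month.
March 2012 — 2nd Monday is Mar 12 2012.
2nd Monday of April 2012: Apr 9 2012.
May 2012 — 2nd Monday is May 14 2012.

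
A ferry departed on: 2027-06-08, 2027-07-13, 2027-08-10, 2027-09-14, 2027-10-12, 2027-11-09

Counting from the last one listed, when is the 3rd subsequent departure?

All dates are Tuesdays, 35, 28, 35, 28, 28 days apart.
Specifically, the 2nd Tuesday of each month.
2nd Tuesday of December 2027: 2027-12-14.
January 2028 — 2nd Tuesday is 2028-01-11.
February 2028 — 2nd Tuesday is 2028-02-08.

2028-02-08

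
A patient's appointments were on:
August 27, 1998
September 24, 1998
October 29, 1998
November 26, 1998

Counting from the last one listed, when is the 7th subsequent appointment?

Every date is a Thursday; gaps 28, 35, 28 days.
Each is the last Thursday of its month (at least one falls on the 29th or later, ruling out '4th Thursday').
December 1998 ends with Thursday December 31, 1998.
Last Thursday of January 1999: January 28, 1999.
Last Thursday of February 1999: February 25, 1999.
March 1999 ends with Thursday March 25, 1999.
Last Thursday of April 1999: April 29, 1999.
Last Thursday of May 1999: May 27, 1999.
June 1999 ends with Thursday June 24, 1999.

June 24, 1999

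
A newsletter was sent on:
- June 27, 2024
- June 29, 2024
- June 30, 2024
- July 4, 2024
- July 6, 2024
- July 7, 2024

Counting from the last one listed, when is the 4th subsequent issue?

Gaps: 2, 1, 4, 2, 1 days — not constant, but cyclic with period 3.
The events fall on every Thursday, Saturday and Sunday.
Next Thursday: July 11, 2024.
Next Saturday: July 13, 2024.
The following Sunday is July 14, 2024.
The following Thursday is July 18, 2024.

July 18, 2024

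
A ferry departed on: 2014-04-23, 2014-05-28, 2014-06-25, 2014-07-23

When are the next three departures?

Gaps: 35, 28, 28 days — a mix of 28 and 35. Every date is a Wednesday.
Each is the 4th Wednesday of its month.
4th Wednesday of August 2014: 2014-08-27.
September 2014 — 4th Wednesday is 2014-09-24.
October 2014 — 4th Wednesday is 2014-10-22.

2014-08-27, 2014-09-24, 2014-10-22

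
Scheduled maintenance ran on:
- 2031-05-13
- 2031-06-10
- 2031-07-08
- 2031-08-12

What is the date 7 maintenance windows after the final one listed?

Gaps: 28, 28, 35 days — a mix of 28 and 35. Every date is a Tuesday.
Each is the 2nd Tuesday of its month.
2nd Tuesday of September 2031: 2031-09-09.
2nd Tuesday of October 2031: 2031-10-14.
2nd Tuesday of November 2031: 2031-11-11.
2nd Tuesday of December 2031: 2031-12-09.
2nd Tuesday of January 2032: 2032-01-13.
2nd Tuesday of February 2032: 2032-02-10.
2nd Tuesday of March 2032: 2032-03-09.

2032-03-09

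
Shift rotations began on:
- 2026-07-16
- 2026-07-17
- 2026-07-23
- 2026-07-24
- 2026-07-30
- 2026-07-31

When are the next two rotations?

2026-08-06, 2026-08-07

The gap pattern 1, 6, 1, 6, 1 repeats every 2 events.
These are the Thursdays and Fridays of each week.
Next Thursday: 2026-08-06.
The following Friday is 2026-08-07.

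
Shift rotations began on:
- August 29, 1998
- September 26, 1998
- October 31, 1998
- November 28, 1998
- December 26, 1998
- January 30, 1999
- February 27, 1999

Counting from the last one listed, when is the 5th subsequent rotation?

July 31, 1999

All Saturdays; the gaps (28, 35, 28, 28, 35, 28) vary with month length.
This is the last Saturday of each month.
Last Saturday of March 1999: March 27, 1999.
April 1999 ends with Saturday April 24, 1999.
May 1999 ends with Saturday May 29, 1999.
June 1999 ends with Saturday June 26, 1999.
July 1999 ends with Saturday July 31, 1999.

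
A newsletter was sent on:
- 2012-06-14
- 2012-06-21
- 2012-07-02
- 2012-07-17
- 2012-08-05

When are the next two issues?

2012-08-28, 2012-09-24

Gaps: 7, 11, 15, 19 days — each gap is 4 larger than the previous one.
Next gap: 23 days. 2012-08-05 + 23 days = 2012-08-28.
Next gap: 27 days. 2012-08-28 + 27 days = 2012-09-24.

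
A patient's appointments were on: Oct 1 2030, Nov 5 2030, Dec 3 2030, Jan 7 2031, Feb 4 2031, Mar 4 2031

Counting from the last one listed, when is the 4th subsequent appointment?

Jul 1 2031

All dates are Tuesdays, 35, 28, 35, 28, 28 days apart.
Specifically, the 1st Tuesday of each month.
1st Tuesday of April 2031: Apr 1 2031.
May 2031 — 1st Tuesday is May 6 2031.
1st Tuesday of June 2031: Jun 3 2031.
July 2031 — 1st Tuesday is Jul 1 2031.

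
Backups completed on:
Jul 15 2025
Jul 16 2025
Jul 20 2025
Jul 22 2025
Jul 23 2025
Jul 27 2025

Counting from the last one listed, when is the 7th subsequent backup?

Gaps: 1, 4, 2, 1, 4 days — not constant, but cyclic with period 3.
The events fall on every Tuesday, Wednesday and Sunday.
Next Tuesday: Jul 29 2025.
Next Wednesday: Jul 30 2025.
The following Sunday is Aug 3 2025.
Next Tuesday: Aug 5 2025.
The following Wednesday is Aug 6 2025.
The following Sunday is Aug 10 2025.
The following Tuesday is Aug 12 2025.

Aug 12 2025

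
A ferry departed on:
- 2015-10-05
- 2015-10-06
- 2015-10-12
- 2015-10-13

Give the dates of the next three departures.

The gap pattern 1, 6, 1 repeats every 2 events.
These are the Mondays and Tuesdays of each week.
Next Monday: 2015-10-19.
The following Tuesday is 2015-10-20.
The following Monday is 2015-10-26.

2015-10-19, 2015-10-20, 2015-10-26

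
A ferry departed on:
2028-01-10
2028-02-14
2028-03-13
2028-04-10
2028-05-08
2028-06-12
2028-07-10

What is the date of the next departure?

Gaps: 35, 28, 28, 28, 35, 28 days — a mix of 28 and 35. Every date is a Monday.
Each is the 2nd Monday of its month.
August 2028 — 2nd Monday is 2028-08-14.

2028-08-14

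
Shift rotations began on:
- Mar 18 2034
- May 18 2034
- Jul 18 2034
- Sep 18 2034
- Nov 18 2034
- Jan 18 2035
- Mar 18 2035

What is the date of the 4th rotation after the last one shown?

Gaps: 61, 61, 62, 61, 61, 59 days — not constant. Every event is on the 18th of the month.
Pattern: the 18th of every 2 months.
May 2035: May 18 2035.
Next: July 2035 → Jul 18 2035.
September 2035: Sep 18 2035.
Next: November 2035 → Nov 18 2035.

Nov 18 2035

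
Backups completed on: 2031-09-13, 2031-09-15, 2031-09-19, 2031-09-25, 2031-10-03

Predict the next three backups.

The spacing grows by 2 each time: 2, 4, 6, 8 days.
Next gap: 10 days. 2031-10-03 + 10 days = 2031-10-13.
Next gap: 12 days. 2031-10-13 + 12 days = 2031-10-25.
Next gap: 14 days. 2031-10-25 + 14 days = 2031-11-08.

2031-10-13, 2031-10-25, 2031-11-08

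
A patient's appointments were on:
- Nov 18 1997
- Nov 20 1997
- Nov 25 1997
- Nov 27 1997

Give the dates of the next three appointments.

Dec 2 1997, Dec 4 1997, Dec 9 1997

Every event lands on a Tuesday or Thursday (gaps cycle 2, 5, 2).
So the schedule is: every Tuesday and Thursday.
Next Tuesday: Dec 2 1997.
The following Thursday is Dec 4 1997.
Next Tuesday: Dec 9 1997.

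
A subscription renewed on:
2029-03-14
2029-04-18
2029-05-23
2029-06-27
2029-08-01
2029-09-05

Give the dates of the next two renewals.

Gaps between consecutive events: 35, 35, 35, 35, 35 days — a constant 35-day interval.
2029-09-05 + 35 days = 2029-10-10.
2029-10-10 + 35 days = 2029-11-14.

2029-10-10, 2029-11-14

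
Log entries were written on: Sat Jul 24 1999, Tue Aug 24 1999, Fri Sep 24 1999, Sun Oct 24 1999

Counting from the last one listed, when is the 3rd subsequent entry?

Mon Jan 24 2000

The day-of-month is always 24 (31, 31, 30 days between events).
So this recurs on the 24th of each month.
Next: November 1999 → Wed Nov 24 1999.
Next: December 1999 → Fri Dec 24 1999.
January 2000: Mon Jan 24 2000.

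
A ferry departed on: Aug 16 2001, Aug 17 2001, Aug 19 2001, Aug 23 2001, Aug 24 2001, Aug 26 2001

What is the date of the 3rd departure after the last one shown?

Sep 2 2001

Gaps: 1, 2, 4, 1, 2 days — not constant, but cyclic with period 3.
The events fall on every Thursday, Friday and Sunday.
The following Thursday is Aug 30 2001.
The following Friday is Aug 31 2001.
Next Sunday: Sep 2 2001.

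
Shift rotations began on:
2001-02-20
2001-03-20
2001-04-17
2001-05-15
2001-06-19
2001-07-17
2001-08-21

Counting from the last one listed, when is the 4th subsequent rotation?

2001-12-18

All dates are Tuesdays, 28, 28, 28, 35, 28, 35 days apart.
Specifically, the 3rd Tuesday of each month.
September 2001 — 3rd Tuesday is 2001-09-18.
October 2001 — 3rd Tuesday is 2001-10-16.
3rd Tuesday of November 2001: 2001-11-20.
December 2001 — 3rd Tuesday is 2001-12-18.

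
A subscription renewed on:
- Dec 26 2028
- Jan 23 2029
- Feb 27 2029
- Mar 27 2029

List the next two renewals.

Apr 24 2029, May 22 2029

These are Tuesdays at 28- or 35-day spacing (28, 35, 28).
The pattern: 4th Tuesday of the month.
April 2029 — 4th Tuesday is Apr 24 2029.
4th Tuesday of May 2029: May 22 2029.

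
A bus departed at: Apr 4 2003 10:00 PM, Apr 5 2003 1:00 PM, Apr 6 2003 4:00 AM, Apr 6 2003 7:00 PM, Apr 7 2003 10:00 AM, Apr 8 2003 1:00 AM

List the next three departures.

Apr 8 2003 4:00 PM, Apr 9 2003 7:00 AM, Apr 9 2003 10:00 PM

Gaps: 15, 15, 15, 15, 15 hours — each event is 15 hours after the previous one.
Apr 8 2003 1:00 AM + 15 h = Apr 8 2003 4:00 PM.
Apr 8 2003 4:00 PM + 15 h = Apr 9 2003 7:00 AM.
Apr 9 2003 7:00 AM + 15 h = Apr 9 2003 10:00 PM.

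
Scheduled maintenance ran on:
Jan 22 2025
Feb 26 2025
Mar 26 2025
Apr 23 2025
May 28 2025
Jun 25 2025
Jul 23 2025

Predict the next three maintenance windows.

Aug 27 2025, Sep 24 2025, Oct 22 2025

These are Wednesdays at 28- or 35-day spacing (35, 28, 28, 35, 28, 28).
The pattern: 4th Wednesday of the month.
August 2025 — 4th Wednesday is Aug 27 2025.
September 2025 — 4th Wednesday is Sep 24 2025.
October 2025 — 4th Wednesday is Oct 22 2025.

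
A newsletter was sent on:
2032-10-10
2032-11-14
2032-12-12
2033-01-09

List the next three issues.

2033-02-13, 2033-03-13, 2033-04-10

Gaps: 35, 28, 28 days — a mix of 28 and 35. Every date is a Sunday.
Each is the 2nd Sunday of its month.
February 2033 — 2nd Sunday is 2033-02-13.
2nd Sunday of March 2033: 2033-03-13.
April 2033 — 2nd Sunday is 2033-04-10.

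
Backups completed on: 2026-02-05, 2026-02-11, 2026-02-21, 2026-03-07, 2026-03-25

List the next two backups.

Gaps: 6, 10, 14, 18 days — each gap is 4 larger than the previous one.
Next gap: 22 days. 2026-03-25 + 22 days = 2026-04-16.
Next gap: 26 days. 2026-04-16 + 26 days = 2026-05-12.

2026-04-16, 2026-05-12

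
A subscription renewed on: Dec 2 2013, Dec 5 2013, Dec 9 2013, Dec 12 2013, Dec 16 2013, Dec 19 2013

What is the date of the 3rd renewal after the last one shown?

Dec 30 2013

Gaps: 3, 4, 3, 4, 3 days — not constant, but cyclic with period 2.
The events fall on every Monday and Thursday.
Next Monday: Dec 23 2013.
Next Thursday: Dec 26 2013.
Next Monday: Dec 30 2013.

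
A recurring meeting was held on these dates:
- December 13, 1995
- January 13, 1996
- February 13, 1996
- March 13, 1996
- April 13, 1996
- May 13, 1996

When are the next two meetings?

June 13, 1996; July 13, 1996

Gaps: 31, 31, 29, 31, 30 days — not constant. Every event is on the 13th of the month.
Pattern: the 13th of each month.
June 1996: June 13, 1996.
July 1996: July 13, 1996.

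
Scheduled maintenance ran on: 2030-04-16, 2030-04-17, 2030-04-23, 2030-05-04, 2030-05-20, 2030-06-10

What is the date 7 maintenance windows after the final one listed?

Intervals are 1, 6, 11, 16, 21 days — an arithmetic progression with common difference 5.
Next gap: 26 days. 2030-06-10 + 26 days = 2030-07-06.
Next gap: 31 days. 2030-07-06 + 31 days = 2030-08-06.
Next gap: 36 days. 2030-08-06 + 36 days = 2030-09-11.
Next gap: 41 days. 2030-09-11 + 41 days = 2030-10-22.
Next gap: 46 days. 2030-10-22 + 46 days = 2030-12-07.
Next gap: 51 days. 2030-12-07 + 51 days = 2031-01-27.
Next gap: 56 days. 2031-01-27 + 56 days = 2031-03-24.

2031-03-24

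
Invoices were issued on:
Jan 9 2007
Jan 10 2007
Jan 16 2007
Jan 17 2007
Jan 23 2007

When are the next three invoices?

Jan 24 2007, Jan 30 2007, Jan 31 2007

Gaps: 1, 6, 1, 6 days — not constant, but cyclic with period 2.
The events fall on every Tuesday and Wednesday.
Next Wednesday: Jan 24 2007.
Next Tuesday: Jan 30 2007.
Next Wednesday: Jan 31 2007.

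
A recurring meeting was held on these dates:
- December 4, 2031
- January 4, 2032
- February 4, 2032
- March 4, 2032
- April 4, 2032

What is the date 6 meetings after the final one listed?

Each date is the 4th; the gaps (31, 31, 29, 31) track the month lengths.
The rule is the 4th of each month.
May 2032: May 4, 2032.
Next: June 2032 → June 4, 2032.
Next: July 2032 → July 4, 2032.
Next: August 2032 → August 4, 2032.
September 2032: September 4, 2032.
October 2032: October 4, 2032.

October 4, 2032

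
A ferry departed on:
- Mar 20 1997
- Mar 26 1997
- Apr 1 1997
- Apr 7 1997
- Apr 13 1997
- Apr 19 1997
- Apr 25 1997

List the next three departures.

The spacing is 6, 6, 6, 6, 6, 6 days — always 6 days.
Apr 25 1997 + 6 days = May 1 1997.
May 1 1997 + 6 days = May 7 1997.
May 7 1997 + 6 days = May 13 1997.

May 1 1997, May 7 1997, May 13 1997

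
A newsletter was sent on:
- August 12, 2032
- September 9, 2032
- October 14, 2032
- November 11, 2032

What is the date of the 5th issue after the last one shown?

April 14, 2033

All dates are Thursdays, 28, 35, 28 days apart.
Specifically, the 2nd Thursday of each month.
December 2032 — 2nd Thursday is December 9, 2032.
January 2033 — 2nd Thursday is January 13, 2033.
February 2033 — 2nd Thursday is February 10, 2033.
March 2033 — 2nd Thursday is March 10, 2033.
April 2033 — 2nd Thursday is April 14, 2033.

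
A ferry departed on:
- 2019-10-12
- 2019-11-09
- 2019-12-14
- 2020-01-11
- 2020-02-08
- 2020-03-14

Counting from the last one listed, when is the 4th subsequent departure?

All dates are Saturdays, 28, 35, 28, 28, 35 days apart.
Specifically, the 2nd Saturday of each month.
April 2020 — 2nd Saturday is 2020-04-11.
May 2020 — 2nd Saturday is 2020-05-09.
June 2020 — 2nd Saturday is 2020-06-13.
2nd Saturday of July 2020: 2020-07-11.

2020-07-11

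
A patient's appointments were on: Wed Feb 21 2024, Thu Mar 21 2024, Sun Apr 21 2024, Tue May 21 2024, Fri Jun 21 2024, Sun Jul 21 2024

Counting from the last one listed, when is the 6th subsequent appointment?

Each date is the 21st; the gaps (29, 31, 30, 31, 30) track the month lengths.
The rule is the 21st of each month.
Next: August 2024 → Wed Aug 21 2024.
September 2024: Sat Sep 21 2024.
October 2024: Mon Oct 21 2024.
Next: November 2024 → Thu Nov 21 2024.
Next: December 2024 → Sat Dec 21 2024.
Next: January 2025 → Tue Jan 21 2025.

Tue Jan 21 2025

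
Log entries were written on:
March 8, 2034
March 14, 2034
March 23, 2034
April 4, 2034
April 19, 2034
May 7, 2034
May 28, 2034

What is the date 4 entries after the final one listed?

September 19, 2034

Intervals are 6, 9, 12, 15, 18, 21 days — an arithmetic progression with common difference 3.
Next gap: 24 days. May 28, 2034 + 24 days = June 21, 2034.
Next gap: 27 days. June 21, 2034 + 27 days = July 18, 2034.
Next gap: 30 days. July 18, 2034 + 30 days = August 17, 2034.
Next gap: 33 days. August 17, 2034 + 33 days = September 19, 2034.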